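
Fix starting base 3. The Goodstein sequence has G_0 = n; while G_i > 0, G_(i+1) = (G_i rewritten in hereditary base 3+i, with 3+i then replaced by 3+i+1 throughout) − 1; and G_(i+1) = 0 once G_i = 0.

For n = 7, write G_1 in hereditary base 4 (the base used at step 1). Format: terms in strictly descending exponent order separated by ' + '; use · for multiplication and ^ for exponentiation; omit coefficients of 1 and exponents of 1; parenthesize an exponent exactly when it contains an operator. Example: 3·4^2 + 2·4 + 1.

step 0: 7 = 2·3 + 1; sub 4 for 3: 2·4 + 1; = 9; G_1 = 9−1 = 8
step 1: 8 = 2·4; sub 5 for 4: 2·5; = 10; G_2 = 10−1 = 9

2·4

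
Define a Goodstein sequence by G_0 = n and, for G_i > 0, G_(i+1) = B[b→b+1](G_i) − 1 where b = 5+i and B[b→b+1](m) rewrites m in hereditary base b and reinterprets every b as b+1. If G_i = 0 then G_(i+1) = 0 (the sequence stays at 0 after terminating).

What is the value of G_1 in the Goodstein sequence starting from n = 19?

G_0=19  [base 5] 3·5 + 4  →[5↦6]→  3·6 + 4 = 22  −1 ⇒ G_1=21
G_1=21  [base 6] 3·6 + 3  →[6↦7]→  3·7 + 3 = 24  −1 ⇒ G_2=23

21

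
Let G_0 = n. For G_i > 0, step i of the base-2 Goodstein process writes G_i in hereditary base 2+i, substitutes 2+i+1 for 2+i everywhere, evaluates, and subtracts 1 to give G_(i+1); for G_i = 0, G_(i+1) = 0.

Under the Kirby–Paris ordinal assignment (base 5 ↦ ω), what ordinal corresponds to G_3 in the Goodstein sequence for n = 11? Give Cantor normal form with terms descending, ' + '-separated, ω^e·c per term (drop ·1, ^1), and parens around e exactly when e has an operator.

ω^(ω + 1) + 2

[0] 11 ≡ 2^(2 + 1) + 2 + 1 (base 2). Lift 3: 85. −1: 84.
[1] 84 ≡ 3^(3 + 1) + 3 (base 3). Lift 4: 1028. −1: 1027.
[2] 1027 ≡ 4^(4 + 1) + 3 (base 4). Lift 5: 15628. −1: 15627.
[3] 15627 ≡ 5^(5 + 1) + 2 (base 5). Lift 6: 279938. −1: 279937.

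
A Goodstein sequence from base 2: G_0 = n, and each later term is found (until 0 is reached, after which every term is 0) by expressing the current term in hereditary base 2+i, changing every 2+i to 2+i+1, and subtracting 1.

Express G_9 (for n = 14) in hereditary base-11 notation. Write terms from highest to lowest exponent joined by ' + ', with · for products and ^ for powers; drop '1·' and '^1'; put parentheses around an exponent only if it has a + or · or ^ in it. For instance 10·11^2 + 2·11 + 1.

11^(11 + 1) + 5·11^5 + 5·11^4 + 5·11^3 + 5·11^2 + 5·11

i=0: 14 = 2^(2 + 1) + 2^2 + 2 (b=2); 2→3: 3^(3 + 1) + 3^3 + 3 = 111; 111−1 = 110
i=1: 110 = 3^(3 + 1) + 3^3 + 2 (b=3); 3→4: 4^(4 + 1) + 4^4 + 2 = 1282; 1282−1 = 1281
i=2: 1281 = 4^(4 + 1) + 4^4 + 1 (b=4); 4→5: 5^(5 + 1) + 5^5 + 1 = 18751; 18751−1 = 18750
i=3: 18750 = 5^(5 + 1) + 5^5 (b=5); 5→6: 6^(6 + 1) + 6^6 = 326592; 326592−1 = 326591
i=4: 326591 = 6^(6 + 1) + 5·6^5 + 5·6^4 + 5·6^3 + 5·6^2 + 5·6 + 5 (b=6); 6→7: 7^(7 + 1) + 5·7^5 + 5·7^4 + 5·7^3 + 5·7^2 + 5·7 + 5 = 5862841; 5862841−1 = 5862840
i=5: 5862840 = 7^(7 + 1) + 5·7^5 + 5·7^4 + 5·7^3 + 5·7^2 + 5·7 + 4 (b=7); 7→8: 8^(8 + 1) + 5·8^5 + 5·8^4 + 5·8^3 + 5·8^2 + 5·8 + 4 = 134404972; 134404972−1 = 134404971
i=6: 134404971 = 8^(8 + 1) + 5·8^5 + 5·8^4 + 5·8^3 + 5·8^2 + 5·8 + 3 (b=8); 8→9: 9^(9 + 1) + 5·9^5 + 5·9^4 + 5·9^3 + 5·9^2 + 5·9 + 3 = 3487116549; 3487116549−1 = 3487116548
i=7: 3487116548 = 9^(9 + 1) + 5·9^5 + 5·9^4 + 5·9^3 + 5·9^2 + 5·9 + 2 (b=9); 9→10: 10^(10 + 1) + 5·10^5 + 5·10^4 + 5·10^3 + 5·10^2 + 5·10 + 2 = 100000555552; 100000555552−1 = 100000555551
i=8: 100000555551 = 10^(10 + 1) + 5·10^5 + 5·10^4 + 5·10^3 + 5·10^2 + 5·10 + 1 (b=10); 10→11: 11^(11 + 1) + 5·11^5 + 5·11^4 + 5·11^3 + 5·11^2 + 5·11 + 1 = 3138429262497; 3138429262497−1 = 3138429262496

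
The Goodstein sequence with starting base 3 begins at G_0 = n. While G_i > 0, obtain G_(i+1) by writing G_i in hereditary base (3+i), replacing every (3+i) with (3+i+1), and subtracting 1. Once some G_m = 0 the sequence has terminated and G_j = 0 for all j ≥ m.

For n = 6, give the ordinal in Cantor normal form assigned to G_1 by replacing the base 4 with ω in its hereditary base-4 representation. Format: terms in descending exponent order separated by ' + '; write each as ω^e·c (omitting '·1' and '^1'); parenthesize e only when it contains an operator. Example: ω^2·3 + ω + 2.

ω + 3

6 —HB3→ 2·3 —bump→ 2·4 = 8 —(−1)→ 7
7 —HB4→ 4 + 3 —bump→ 5 + 3 = 8 —(−1)→ 7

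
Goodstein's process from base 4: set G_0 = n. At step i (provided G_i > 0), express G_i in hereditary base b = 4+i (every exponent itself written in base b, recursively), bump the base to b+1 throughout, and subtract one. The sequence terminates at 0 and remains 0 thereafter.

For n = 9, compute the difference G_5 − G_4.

0

step 0: 9 = 2·4 + 1; sub 5 for 4: 2·5 + 1; = 11; G_1 = 11−1 = 10
step 1: 10 = 2·5; sub 6 for 5: 2·6; = 12; G_2 = 12−1 = 11
step 2: 11 = 6 + 5; sub 7 for 6: 7 + 5; = 12; G_3 = 12−1 = 11
step 3: 11 = 7 + 4; sub 8 for 7: 8 + 4; = 12; G_4 = 12−1 = 11
step 4: 11 = 8 + 3; sub 9 for 8: 9 + 3; = 12; G_5 = 12−1 = 11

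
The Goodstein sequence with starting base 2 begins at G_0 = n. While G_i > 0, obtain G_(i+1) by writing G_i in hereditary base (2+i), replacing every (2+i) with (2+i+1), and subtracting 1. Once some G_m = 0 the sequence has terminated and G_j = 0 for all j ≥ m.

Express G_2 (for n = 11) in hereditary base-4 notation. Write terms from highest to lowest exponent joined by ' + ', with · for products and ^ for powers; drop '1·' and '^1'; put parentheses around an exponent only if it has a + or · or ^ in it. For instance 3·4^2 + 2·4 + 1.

4^(4 + 1) + 3

[0] 11 ≡ 2^(2 + 1) + 2 + 1 (base 2). Lift 3: 85. −1: 84.
[1] 84 ≡ 3^(3 + 1) + 3 (base 3). Lift 4: 1028. −1: 1027.
[2] 1027 ≡ 4^(4 + 1) + 3 (base 4). Lift 5: 15628. −1: 15627.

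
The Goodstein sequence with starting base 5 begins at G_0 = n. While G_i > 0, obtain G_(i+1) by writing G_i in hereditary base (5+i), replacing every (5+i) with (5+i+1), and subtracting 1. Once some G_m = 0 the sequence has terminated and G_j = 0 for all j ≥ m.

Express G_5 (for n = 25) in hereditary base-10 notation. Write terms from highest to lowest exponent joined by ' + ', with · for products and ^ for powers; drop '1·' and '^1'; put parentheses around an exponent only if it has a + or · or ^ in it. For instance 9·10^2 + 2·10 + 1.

G_0=25  [base 5] 5^2  →[5↦6]→  6^2 = 36  −1 ⇒ G_1=35
G_1=35  [base 6] 5·6 + 5  →[6↦7]→  5·7 + 5 = 40  −1 ⇒ G_2=39
G_2=39  [base 7] 5·7 + 4  →[7↦8]→  5·8 + 4 = 44  −1 ⇒ G_3=43
G_3=43  [base 8] 5·8 + 3  →[8↦9]→  5·9 + 3 = 48  −1 ⇒ G_4=47
G_4=47  [base 9] 5·9 + 2  →[9↦10]→  5·10 + 2 = 52  −1 ⇒ G_5=51
G_5=51  [base 10] 5·10 + 1  →[10↦11]→  5·11 + 1 = 56  −1 ⇒ G_6=55

5·10 + 1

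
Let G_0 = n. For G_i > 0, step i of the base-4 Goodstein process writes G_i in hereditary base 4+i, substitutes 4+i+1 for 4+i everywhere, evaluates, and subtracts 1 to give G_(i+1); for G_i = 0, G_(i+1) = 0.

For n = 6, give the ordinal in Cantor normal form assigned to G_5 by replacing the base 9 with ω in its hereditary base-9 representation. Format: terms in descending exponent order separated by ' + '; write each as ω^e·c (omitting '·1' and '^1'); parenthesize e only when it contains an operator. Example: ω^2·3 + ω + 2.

4

step 0: 6 = 4 + 2; sub 5 for 4: 5 + 2; = 7; G_1 = 7−1 = 6
step 1: 6 = 5 + 1; sub 6 for 5: 6 + 1; = 7; G_2 = 7−1 = 6
step 2: 6 = 6; sub 7 for 6: 7; = 7; G_3 = 7−1 = 6
step 3: 6 = 6; sub 8 for 7: 6; = 6; G_4 = 6−1 = 5
step 4: 5 = 5; sub 9 for 8: 5; = 5; G_5 = 5−1 = 4
step 5: 4 = 4; sub 10 for 9: 4; = 4; G_6 = 4−1 = 3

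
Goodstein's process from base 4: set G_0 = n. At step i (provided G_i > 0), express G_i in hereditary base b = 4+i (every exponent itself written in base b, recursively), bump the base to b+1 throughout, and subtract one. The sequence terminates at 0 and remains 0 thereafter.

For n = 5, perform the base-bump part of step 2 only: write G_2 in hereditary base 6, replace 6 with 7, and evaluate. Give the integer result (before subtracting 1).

G_0=5  [base 4] 4 + 1  →[4↦5]→  5 + 1 = 6  −1 ⇒ G_1=5
G_1=5  [base 5] 5  →[5↦6]→  6 = 6  −1 ⇒ G_2=5
G_2=5  [base 6] 5  →[6↦7]→  5 = 5  −1 ⇒ G_3=4

5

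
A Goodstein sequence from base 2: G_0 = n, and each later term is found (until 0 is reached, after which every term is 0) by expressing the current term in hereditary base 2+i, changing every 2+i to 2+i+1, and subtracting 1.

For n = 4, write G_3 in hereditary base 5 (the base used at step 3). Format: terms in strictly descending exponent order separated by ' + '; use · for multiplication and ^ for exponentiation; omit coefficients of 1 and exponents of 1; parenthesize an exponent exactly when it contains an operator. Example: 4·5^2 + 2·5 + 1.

[0] 4 ≡ 2^2 (base 2). Lift 3: 27. −1: 26.
[1] 26 ≡ 2·3^2 + 2·3 + 2 (base 3). Lift 4: 42. −1: 41.
[2] 41 ≡ 2·4^2 + 2·4 + 1 (base 4). Lift 5: 61. −1: 60.
[3] 60 ≡ 2·5^2 + 2·5 (base 5). Lift 6: 84. −1: 83.

2·5^2 + 2·5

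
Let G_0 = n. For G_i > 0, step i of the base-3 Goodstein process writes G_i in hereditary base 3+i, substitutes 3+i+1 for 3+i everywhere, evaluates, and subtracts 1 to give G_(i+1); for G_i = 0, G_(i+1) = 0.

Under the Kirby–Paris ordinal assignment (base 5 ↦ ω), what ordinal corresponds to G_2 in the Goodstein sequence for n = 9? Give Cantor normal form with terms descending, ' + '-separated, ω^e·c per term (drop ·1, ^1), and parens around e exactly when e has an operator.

ω·3 + 2

[0] 9 ≡ 3^2 (base 3). Lift 4: 16. −1: 15.
[1] 15 ≡ 3·4 + 3 (base 4). Lift 5: 18. −1: 17.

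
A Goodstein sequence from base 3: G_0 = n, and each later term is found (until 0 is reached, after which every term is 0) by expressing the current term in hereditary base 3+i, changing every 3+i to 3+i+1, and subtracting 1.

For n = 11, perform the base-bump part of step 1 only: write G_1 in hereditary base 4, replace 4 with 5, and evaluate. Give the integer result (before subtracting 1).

26

G_0 = 11. HB_3(11) = 3^2 + 2. Bump = 18. G_1 = 17.
G_1 = 17. HB_4(17) = 4^2 + 1. Bump = 26. G_2 = 25.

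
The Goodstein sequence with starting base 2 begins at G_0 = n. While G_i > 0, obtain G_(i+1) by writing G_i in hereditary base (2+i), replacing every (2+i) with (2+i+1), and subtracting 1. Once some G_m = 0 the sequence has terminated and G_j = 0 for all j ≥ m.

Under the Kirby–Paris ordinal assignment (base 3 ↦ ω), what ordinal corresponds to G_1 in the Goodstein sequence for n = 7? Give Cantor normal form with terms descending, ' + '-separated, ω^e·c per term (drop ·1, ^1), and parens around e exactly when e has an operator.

ω^ω + ω

7 —HB2→ 2^2 + 2 + 1 —bump→ 3^3 + 3 + 1 = 31 —(−1)→ 30
30 —HB3→ 3^3 + 3 —bump→ 4^4 + 4 = 260 —(−1)→ 259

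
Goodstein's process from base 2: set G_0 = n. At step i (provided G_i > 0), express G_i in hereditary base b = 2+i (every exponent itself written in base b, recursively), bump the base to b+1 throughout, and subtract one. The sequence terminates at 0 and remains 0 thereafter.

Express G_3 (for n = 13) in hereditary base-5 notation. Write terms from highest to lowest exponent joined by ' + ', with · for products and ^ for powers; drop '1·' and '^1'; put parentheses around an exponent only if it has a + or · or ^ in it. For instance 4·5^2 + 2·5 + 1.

G_0 = 13. HB_2(13) = 2^(2 + 1) + 2^2 + 1. Bump = 109. G_1 = 108.
G_1 = 108. HB_3(108) = 3^(3 + 1) + 3^3. Bump = 1280. G_2 = 1279.
G_2 = 1279. HB_4(1279) = 4^(4 + 1) + 3·4^3 + 3·4^2 + 3·4 + 3. Bump = 16093. G_3 = 16092.
G_3 = 16092. HB_5(16092) = 5^(5 + 1) + 3·5^3 + 3·5^2 + 3·5 + 2. Bump = 280712. G_4 = 280711.

5^(5 + 1) + 3·5^3 + 3·5^2 + 3·5 + 2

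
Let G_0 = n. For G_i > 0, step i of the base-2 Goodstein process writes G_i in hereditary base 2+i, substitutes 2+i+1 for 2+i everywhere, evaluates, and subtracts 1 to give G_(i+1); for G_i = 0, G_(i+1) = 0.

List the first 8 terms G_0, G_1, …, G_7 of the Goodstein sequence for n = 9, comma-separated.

(0) 9|_2 = 2^(2 + 1) + 1 ↦ 3^(3 + 1) + 1|_3 = 82 ⇒ 81
(1) 81|_3 = 3^(3 + 1) ↦ 4^(4 + 1)|_4 = 1024 ⇒ 1023
(2) 1023|_4 = 3·4^4 + 3·4^3 + 3·4^2 + 3·4 + 3 ↦ 3·5^5 + 3·5^3 + 3·5^2 + 3·5 + 3|_5 = 9843 ⇒ 9842
(3) 9842|_5 = 3·5^5 + 3·5^3 + 3·5^2 + 3·5 + 2 ↦ 3·6^6 + 3·6^3 + 3·6^2 + 3·6 + 2|_6 = 140744 ⇒ 140743
(4) 140743|_6 = 3·6^6 + 3·6^3 + 3·6^2 + 3·6 + 1 ↦ 3·7^7 + 3·7^3 + 3·7^2 + 3·7 + 1|_7 = 2471827 ⇒ 2471826
(5) 2471826|_7 = 3·7^7 + 3·7^3 + 3·7^2 + 3·7 ↦ 3·8^8 + 3·8^3 + 3·8^2 + 3·8|_8 = 50333400 ⇒ 50333399
(6) 50333399|_8 = 3·8^8 + 3·8^3 + 3·8^2 + 2·8 + 7 ↦ 3·9^9 + 3·9^3 + 3·9^2 + 2·9 + 7|_9 = 1162263922 ⇒ 1162263921

9, 81, 1023, 9842, 140743, 2471826, 50333399, 1162263921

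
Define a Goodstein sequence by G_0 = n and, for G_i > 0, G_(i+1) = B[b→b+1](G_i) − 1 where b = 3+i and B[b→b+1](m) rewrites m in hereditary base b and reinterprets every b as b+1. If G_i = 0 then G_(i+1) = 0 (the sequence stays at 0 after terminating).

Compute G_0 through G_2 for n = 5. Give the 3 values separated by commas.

(0) 5|_3 = 3 + 2 ↦ 4 + 2|_4 = 6 ⇒ 5
(1) 5|_4 = 4 + 1 ↦ 5 + 1|_5 = 6 ⇒ 5

5, 5, 5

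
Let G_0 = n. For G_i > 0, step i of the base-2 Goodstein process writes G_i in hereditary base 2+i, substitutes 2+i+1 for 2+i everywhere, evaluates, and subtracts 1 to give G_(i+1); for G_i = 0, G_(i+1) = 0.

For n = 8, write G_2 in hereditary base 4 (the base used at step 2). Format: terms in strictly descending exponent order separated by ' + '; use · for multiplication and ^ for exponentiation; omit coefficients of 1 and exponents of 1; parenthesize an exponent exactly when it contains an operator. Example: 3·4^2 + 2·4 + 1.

G_0=8  [base 2] 2^(2 + 1)  →[2↦3]→  3^(3 + 1) = 81  −1 ⇒ G_1=80
G_1=80  [base 3] 2·3^3 + 2·3^2 + 2·3 + 2  →[3↦4]→  2·4^4 + 2·4^2 + 2·4 + 2 = 554  −1 ⇒ G_2=553
G_2=553  [base 4] 2·4^4 + 2·4^2 + 2·4 + 1  →[4↦5]→  2·5^5 + 2·5^2 + 2·5 + 1 = 6311  −1 ⇒ G_3=6310

2·4^4 + 2·4^2 + 2·4 + 1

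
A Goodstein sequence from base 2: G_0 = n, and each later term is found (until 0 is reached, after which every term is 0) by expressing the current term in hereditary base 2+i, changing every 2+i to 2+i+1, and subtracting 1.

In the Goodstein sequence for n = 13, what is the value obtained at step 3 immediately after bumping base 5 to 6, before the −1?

base 2: 13 = 2^(2 + 1) + 2^2 + 1; at 3: 3^(3 + 1) + 3^3 + 1 = 109; next = 108
base 3: 108 = 3^(3 + 1) + 3^3; at 4: 4^(4 + 1) + 4^4 = 1280; next = 1279
base 4: 1279 = 4^(4 + 1) + 3·4^3 + 3·4^2 + 3·4 + 3; at 5: 5^(5 + 1) + 3·5^3 + 3·5^2 + 3·5 + 3 = 16093; next = 16092
base 5: 16092 = 5^(5 + 1) + 3·5^3 + 3·5^2 + 3·5 + 2; at 6: 6^(6 + 1) + 3·6^3 + 3·6^2 + 3·6 + 2 = 280712; next = 280711

280712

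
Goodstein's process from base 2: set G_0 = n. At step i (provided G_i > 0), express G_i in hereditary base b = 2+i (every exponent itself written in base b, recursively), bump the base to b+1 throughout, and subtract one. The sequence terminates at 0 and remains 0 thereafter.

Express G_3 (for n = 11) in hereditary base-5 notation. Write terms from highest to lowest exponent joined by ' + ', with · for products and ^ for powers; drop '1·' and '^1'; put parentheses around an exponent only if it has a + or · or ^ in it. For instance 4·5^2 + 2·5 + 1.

G_0=11  [base 2] 2^(2 + 1) + 2 + 1  →[2↦3]→  3^(3 + 1) + 3 + 1 = 85  −1 ⇒ G_1=84
G_1=84  [base 3] 3^(3 + 1) + 3  →[3↦4]→  4^(4 + 1) + 4 = 1028  −1 ⇒ G_2=1027
G_2=1027  [base 4] 4^(4 + 1) + 3  →[4↦5]→  5^(5 + 1) + 3 = 15628  −1 ⇒ G_3=15627

5^(5 + 1) + 2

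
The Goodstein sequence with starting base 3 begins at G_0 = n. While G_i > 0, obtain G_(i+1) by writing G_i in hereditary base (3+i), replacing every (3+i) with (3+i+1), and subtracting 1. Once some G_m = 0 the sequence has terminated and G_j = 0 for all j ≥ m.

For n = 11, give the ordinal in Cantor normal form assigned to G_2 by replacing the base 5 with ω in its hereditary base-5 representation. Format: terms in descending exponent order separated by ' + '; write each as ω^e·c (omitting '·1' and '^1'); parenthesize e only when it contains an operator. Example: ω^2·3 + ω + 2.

step 0: 11 = 3^2 + 2; sub 4 for 3: 4^2 + 2; = 18; G_1 = 18−1 = 17
step 1: 17 = 4^2 + 1; sub 5 for 4: 5^2 + 1; = 26; G_2 = 26−1 = 25
step 2: 25 = 5^2; sub 6 for 5: 6^2; = 36; G_3 = 36−1 = 35

ω^2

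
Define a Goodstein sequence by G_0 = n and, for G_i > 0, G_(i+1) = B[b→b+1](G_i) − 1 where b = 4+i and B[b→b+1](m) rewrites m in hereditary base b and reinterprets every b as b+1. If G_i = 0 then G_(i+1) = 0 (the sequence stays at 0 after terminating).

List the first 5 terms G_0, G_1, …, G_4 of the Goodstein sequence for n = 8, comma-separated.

8, 9, 9, 9, 9

8 —HB4→ 2·4 —bump→ 2·5 = 10 —(−1)→ 9
9 —HB5→ 5 + 4 —bump→ 6 + 4 = 10 —(−1)→ 9
9 —HB6→ 6 + 3 —bump→ 7 + 3 = 10 —(−1)→ 9
9 —HB7→ 7 + 2 —bump→ 8 + 2 = 10 —(−1)→ 9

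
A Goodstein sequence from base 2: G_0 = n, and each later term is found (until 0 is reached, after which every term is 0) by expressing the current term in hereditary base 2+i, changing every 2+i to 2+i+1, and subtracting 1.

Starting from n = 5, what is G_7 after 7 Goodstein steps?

(0) 5|_2 = 2^2 + 1 ↦ 3^3 + 1|_3 = 28 ⇒ 27
(1) 27|_3 = 3^3 ↦ 4^4|_4 = 256 ⇒ 255
(2) 255|_4 = 3·4^3 + 3·4^2 + 3·4 + 3 ↦ 3·5^3 + 3·5^2 + 3·5 + 3|_5 = 468 ⇒ 467
(3) 467|_5 = 3·5^3 + 3·5^2 + 3·5 + 2 ↦ 3·6^3 + 3·6^2 + 3·6 + 2|_6 = 776 ⇒ 775
(4) 775|_6 = 3·6^3 + 3·6^2 + 3·6 + 1 ↦ 3·7^3 + 3·7^2 + 3·7 + 1|_7 = 1198 ⇒ 1197
(5) 1197|_7 = 3·7^3 + 3·7^2 + 3·7 ↦ 3·8^3 + 3·8^2 + 3·8|_8 = 1752 ⇒ 1751
(6) 1751|_8 = 3·8^3 + 3·8^2 + 2·8 + 7 ↦ 3·9^3 + 3·9^2 + 2·9 + 7|_9 = 2455 ⇒ 2454
(7) 2454|_9 = 3·9^3 + 3·9^2 + 2·9 + 6 ↦ 3·10^3 + 3·10^2 + 2·10 + 6|_10 = 3326 ⇒ 3325

2454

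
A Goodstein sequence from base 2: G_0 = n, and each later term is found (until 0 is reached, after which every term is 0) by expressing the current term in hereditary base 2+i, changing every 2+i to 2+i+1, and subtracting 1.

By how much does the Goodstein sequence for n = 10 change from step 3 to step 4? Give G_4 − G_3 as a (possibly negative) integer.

step 0: 10 = 2^(2 + 1) + 2; sub 3 for 2: 3^(3 + 1) + 3; = 84; G_1 = 84−1 = 83
step 1: 83 = 3^(3 + 1) + 2; sub 4 for 3: 4^(4 + 1) + 2; = 1026; G_2 = 1026−1 = 1025
step 2: 1025 = 4^(4 + 1) + 1; sub 5 for 4: 5^(5 + 1) + 1; = 15626; G_3 = 15626−1 = 15625
step 3: 15625 = 5^(5 + 1); sub 6 for 5: 6^(6 + 1); = 279936; G_4 = 279936−1 = 279935

264310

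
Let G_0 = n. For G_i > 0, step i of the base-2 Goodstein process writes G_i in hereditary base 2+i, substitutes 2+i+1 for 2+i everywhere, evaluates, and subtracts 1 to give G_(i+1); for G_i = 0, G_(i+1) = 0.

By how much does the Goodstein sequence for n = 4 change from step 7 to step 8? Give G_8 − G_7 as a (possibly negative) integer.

38

i=0: 4 = 2^2 (b=2); 2→3: 3^3 = 27; 27−1 = 26
i=1: 26 = 2·3^2 + 2·3 + 2 (b=3); 3→4: 2·4^2 + 2·4 + 2 = 42; 42−1 = 41
i=2: 41 = 2·4^2 + 2·4 + 1 (b=4); 4→5: 2·5^2 + 2·5 + 1 = 61; 61−1 = 60
i=3: 60 = 2·5^2 + 2·5 (b=5); 5→6: 2·6^2 + 2·6 = 84; 84−1 = 83
i=4: 83 = 2·6^2 + 6 + 5 (b=6); 6→7: 2·7^2 + 7 + 5 = 110; 110−1 = 109
i=5: 109 = 2·7^2 + 7 + 4 (b=7); 7→8: 2·8^2 + 8 + 4 = 140; 140−1 = 139
i=6: 139 = 2·8^2 + 8 + 3 (b=8); 8→9: 2·9^2 + 9 + 3 = 174; 174−1 = 173
i=7: 173 = 2·9^2 + 9 + 2 (b=9); 9→10: 2·10^2 + 10 + 2 = 212; 212−1 = 211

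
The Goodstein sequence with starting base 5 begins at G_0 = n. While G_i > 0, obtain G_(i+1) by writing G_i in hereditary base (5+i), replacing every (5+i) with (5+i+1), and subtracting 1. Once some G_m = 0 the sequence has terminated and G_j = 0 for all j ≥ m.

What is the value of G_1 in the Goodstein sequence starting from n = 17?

i=0: 17 = 3·5 + 2 (b=5); 5→6: 3·6 + 2 = 20; 20−1 = 19
i=1: 19 = 3·6 + 1 (b=6); 6→7: 3·7 + 1 = 22; 22−1 = 21

19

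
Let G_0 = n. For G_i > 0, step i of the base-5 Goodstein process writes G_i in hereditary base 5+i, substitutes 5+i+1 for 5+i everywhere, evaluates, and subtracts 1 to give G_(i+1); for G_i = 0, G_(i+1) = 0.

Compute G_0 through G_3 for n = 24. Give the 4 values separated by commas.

G_0=24  [base 5] 4·5 + 4  →[5↦6]→  4·6 + 4 = 28  −1 ⇒ G_1=27
G_1=27  [base 6] 4·6 + 3  →[6↦7]→  4·7 + 3 = 31  −1 ⇒ G_2=30
G_2=30  [base 7] 4·7 + 2  →[7↦8]→  4·8 + 2 = 34  −1 ⇒ G_3=33

24, 27, 30, 33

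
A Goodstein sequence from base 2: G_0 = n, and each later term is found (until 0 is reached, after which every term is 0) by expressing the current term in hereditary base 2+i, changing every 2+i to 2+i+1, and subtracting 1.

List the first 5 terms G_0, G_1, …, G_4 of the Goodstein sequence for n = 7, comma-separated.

7, 30, 259, 3127, 46657

step 0: 7 = 2^2 + 2 + 1; sub 3 for 2: 3^3 + 3 + 1; = 31; G_1 = 31−1 = 30
step 1: 30 = 3^3 + 3; sub 4 for 3: 4^4 + 4; = 260; G_2 = 260−1 = 259
step 2: 259 = 4^4 + 3; sub 5 for 4: 5^5 + 3; = 3128; G_3 = 3128−1 = 3127
step 3: 3127 = 5^5 + 2; sub 6 for 5: 6^6 + 2; = 46658; G_4 = 46658−1 = 46657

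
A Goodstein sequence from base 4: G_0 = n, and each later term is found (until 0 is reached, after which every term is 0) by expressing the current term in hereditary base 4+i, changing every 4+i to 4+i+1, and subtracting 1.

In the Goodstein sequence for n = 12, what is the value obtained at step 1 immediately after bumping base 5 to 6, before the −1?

12 —HB4→ 3·4 —bump→ 3·5 = 15 —(−1)→ 14
14 —HB5→ 2·5 + 4 —bump→ 2·6 + 4 = 16 —(−1)→ 15

16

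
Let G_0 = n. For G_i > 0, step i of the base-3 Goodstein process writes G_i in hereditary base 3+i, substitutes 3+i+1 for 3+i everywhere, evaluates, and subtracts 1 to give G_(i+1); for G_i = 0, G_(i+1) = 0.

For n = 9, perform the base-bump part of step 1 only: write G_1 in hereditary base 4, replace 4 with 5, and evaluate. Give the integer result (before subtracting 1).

(0) 9|_3 = 3^2 ↦ 4^2|_4 = 16 ⇒ 15
(1) 15|_4 = 3·4 + 3 ↦ 3·5 + 3|_5 = 18 ⇒ 17

18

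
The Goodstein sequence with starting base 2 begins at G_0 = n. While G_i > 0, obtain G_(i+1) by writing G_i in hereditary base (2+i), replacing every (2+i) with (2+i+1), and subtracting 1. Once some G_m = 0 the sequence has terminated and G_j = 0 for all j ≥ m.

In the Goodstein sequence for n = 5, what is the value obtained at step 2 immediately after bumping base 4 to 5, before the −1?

base 2: 5 = 2^2 + 1; at 3: 3^3 + 1 = 28; next = 27
base 3: 27 = 3^3; at 4: 4^4 = 256; next = 255
base 4: 255 = 3·4^3 + 3·4^2 + 3·4 + 3; at 5: 3·5^3 + 3·5^2 + 3·5 + 3 = 468; next = 467

468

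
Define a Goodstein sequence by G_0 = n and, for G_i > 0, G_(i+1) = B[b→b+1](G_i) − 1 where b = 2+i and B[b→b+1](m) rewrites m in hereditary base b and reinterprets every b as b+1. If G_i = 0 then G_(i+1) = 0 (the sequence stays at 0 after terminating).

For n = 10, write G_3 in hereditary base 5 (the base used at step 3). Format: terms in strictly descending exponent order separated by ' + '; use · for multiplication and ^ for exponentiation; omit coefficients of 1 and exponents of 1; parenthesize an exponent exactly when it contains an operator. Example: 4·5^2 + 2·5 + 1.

5^(5 + 1)

step 0: 10 = 2^(2 + 1) + 2; sub 3 for 2: 3^(3 + 1) + 3; = 84; G_1 = 84−1 = 83
step 1: 83 = 3^(3 + 1) + 2; sub 4 for 3: 4^(4 + 1) + 2; = 1026; G_2 = 1026−1 = 1025
step 2: 1025 = 4^(4 + 1) + 1; sub 5 for 4: 5^(5 + 1) + 1; = 15626; G_3 = 15626−1 = 15625
step 3: 15625 = 5^(5 + 1); sub 6 for 5: 6^(6 + 1); = 279936; G_4 = 279936−1 = 279935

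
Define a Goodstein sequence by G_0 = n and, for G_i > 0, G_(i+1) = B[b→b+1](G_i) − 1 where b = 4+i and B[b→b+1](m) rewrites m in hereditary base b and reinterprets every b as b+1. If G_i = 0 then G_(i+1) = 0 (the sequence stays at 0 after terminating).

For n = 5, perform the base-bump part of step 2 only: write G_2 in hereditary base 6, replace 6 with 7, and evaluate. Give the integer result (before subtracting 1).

base 4: 5 = 4 + 1; at 5: 5 + 1 = 6; next = 5
base 5: 5 = 5; at 6: 6 = 6; next = 5
base 6: 5 = 5; at 7: 5 = 5; next = 4

5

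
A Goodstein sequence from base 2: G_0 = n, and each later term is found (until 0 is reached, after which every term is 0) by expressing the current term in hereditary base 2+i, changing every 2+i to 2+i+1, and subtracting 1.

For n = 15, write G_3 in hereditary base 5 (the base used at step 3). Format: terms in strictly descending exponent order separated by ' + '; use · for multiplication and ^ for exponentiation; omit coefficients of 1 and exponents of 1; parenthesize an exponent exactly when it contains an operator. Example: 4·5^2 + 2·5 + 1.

(0) 15|_2 = 2^(2 + 1) + 2^2 + 2 + 1 ↦ 3^(3 + 1) + 3^3 + 3 + 1|_3 = 112 ⇒ 111
(1) 111|_3 = 3^(3 + 1) + 3^3 + 3 ↦ 4^(4 + 1) + 4^4 + 4|_4 = 1284 ⇒ 1283
(2) 1283|_4 = 4^(4 + 1) + 4^4 + 3 ↦ 5^(5 + 1) + 5^5 + 3|_5 = 18753 ⇒ 18752
(3) 18752|_5 = 5^(5 + 1) + 5^5 + 2 ↦ 6^(6 + 1) + 6^6 + 2|_6 = 326594 ⇒ 326593

5^(5 + 1) + 5^5 + 2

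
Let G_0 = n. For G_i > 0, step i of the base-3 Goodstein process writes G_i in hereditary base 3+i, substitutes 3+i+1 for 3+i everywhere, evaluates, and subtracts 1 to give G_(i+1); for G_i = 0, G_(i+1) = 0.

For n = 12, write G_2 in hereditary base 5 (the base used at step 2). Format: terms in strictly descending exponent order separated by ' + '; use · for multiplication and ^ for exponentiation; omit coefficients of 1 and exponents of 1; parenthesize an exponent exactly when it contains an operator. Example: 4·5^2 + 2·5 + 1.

G_0=12  [base 3] 3^2 + 3  →[3↦4]→  4^2 + 4 = 20  −1 ⇒ G_1=19
G_1=19  [base 4] 4^2 + 3  →[4↦5]→  5^2 + 3 = 28  −1 ⇒ G_2=27

5^2 + 2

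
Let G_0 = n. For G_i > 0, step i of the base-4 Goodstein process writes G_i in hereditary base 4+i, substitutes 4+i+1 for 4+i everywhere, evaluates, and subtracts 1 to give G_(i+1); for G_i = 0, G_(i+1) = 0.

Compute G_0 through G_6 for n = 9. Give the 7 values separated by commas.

9, 10, 11, 11, 11, 11, 11

[0] 9 ≡ 2·4 + 1 (base 4). Lift 5: 11. −1: 10.
[1] 10 ≡ 2·5 (base 5). Lift 6: 12. −1: 11.
[2] 11 ≡ 6 + 5 (base 6). Lift 7: 12. −1: 11.
[3] 11 ≡ 7 + 4 (base 7). Lift 8: 12. −1: 11.
[4] 11 ≡ 8 + 3 (base 8). Lift 9: 12. −1: 11.
[5] 11 ≡ 9 + 2 (base 9). Lift 10: 12. −1: 11.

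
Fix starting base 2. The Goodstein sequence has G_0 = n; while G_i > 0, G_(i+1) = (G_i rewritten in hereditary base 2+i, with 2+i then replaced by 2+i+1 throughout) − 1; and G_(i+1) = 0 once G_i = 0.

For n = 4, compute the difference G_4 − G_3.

G_0=4  [base 2] 2^2  →[2↦3]→  3^3 = 27  −1 ⇒ G_1=26
G_1=26  [base 3] 2·3^2 + 2·3 + 2  →[3↦4]→  2·4^2 + 2·4 + 2 = 42  −1 ⇒ G_2=41
G_2=41  [base 4] 2·4^2 + 2·4 + 1  →[4↦5]→  2·5^2 + 2·5 + 1 = 61  −1 ⇒ G_3=60
G_3=60  [base 5] 2·5^2 + 2·5  →[5↦6]→  2·6^2 + 2·6 = 84  −1 ⇒ G_4=83

23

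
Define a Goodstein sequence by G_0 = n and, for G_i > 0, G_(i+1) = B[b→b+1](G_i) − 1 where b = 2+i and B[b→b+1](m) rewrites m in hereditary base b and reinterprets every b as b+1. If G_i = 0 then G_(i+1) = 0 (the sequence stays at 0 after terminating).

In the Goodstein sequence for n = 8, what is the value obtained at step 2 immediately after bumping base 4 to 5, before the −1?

6311

[0] 8 ≡ 2^(2 + 1) (base 2). Lift 3: 81. −1: 80.
[1] 80 ≡ 2·3^3 + 2·3^2 + 2·3 + 2 (base 3). Lift 4: 554. −1: 553.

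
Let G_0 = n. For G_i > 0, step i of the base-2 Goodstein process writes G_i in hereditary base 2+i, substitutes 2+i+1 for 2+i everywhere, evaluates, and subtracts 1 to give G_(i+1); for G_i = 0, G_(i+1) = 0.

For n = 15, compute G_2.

1283

[0] 15 ≡ 2^(2 + 1) + 2^2 + 2 + 1 (base 2). Lift 3: 112. −1: 111.
[1] 111 ≡ 3^(3 + 1) + 3^3 + 3 (base 3). Lift 4: 1284. −1: 1283.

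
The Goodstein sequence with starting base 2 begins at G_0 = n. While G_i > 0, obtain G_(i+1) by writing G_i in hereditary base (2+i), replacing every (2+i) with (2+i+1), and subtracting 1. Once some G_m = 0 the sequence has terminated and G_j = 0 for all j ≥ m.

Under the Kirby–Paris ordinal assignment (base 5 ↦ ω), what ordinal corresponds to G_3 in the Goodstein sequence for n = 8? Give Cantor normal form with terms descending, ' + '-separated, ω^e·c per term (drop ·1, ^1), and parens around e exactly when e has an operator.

ω^ω·2 + ω^2·2 + ω·2

8 —HB2→ 2^(2 + 1) —bump→ 3^(3 + 1) = 81 —(−1)→ 80
80 —HB3→ 2·3^3 + 2·3^2 + 2·3 + 2 —bump→ 2·4^4 + 2·4^2 + 2·4 + 2 = 554 —(−1)→ 553
553 —HB4→ 2·4^4 + 2·4^2 + 2·4 + 1 —bump→ 2·5^5 + 2·5^2 + 2·5 + 1 = 6311 —(−1)→ 6310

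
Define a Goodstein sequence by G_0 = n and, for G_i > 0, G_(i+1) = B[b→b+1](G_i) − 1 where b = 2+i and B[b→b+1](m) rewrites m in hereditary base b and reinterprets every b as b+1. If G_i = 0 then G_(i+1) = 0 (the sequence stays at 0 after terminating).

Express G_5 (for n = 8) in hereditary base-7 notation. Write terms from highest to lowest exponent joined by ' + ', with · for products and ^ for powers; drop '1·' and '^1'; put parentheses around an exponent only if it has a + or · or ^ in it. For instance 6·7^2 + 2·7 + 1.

2·7^7 + 2·7^2 + 7 + 4

(0) 8|_2 = 2^(2 + 1) ↦ 3^(3 + 1)|_3 = 81 ⇒ 80
(1) 80|_3 = 2·3^3 + 2·3^2 + 2·3 + 2 ↦ 2·4^4 + 2·4^2 + 2·4 + 2|_4 = 554 ⇒ 553
(2) 553|_4 = 2·4^4 + 2·4^2 + 2·4 + 1 ↦ 2·5^5 + 2·5^2 + 2·5 + 1|_5 = 6311 ⇒ 6310
(3) 6310|_5 = 2·5^5 + 2·5^2 + 2·5 ↦ 2·6^6 + 2·6^2 + 2·6|_6 = 93396 ⇒ 93395
(4) 93395|_6 = 2·6^6 + 2·6^2 + 6 + 5 ↦ 2·7^7 + 2·7^2 + 7 + 5|_7 = 1647196 ⇒ 1647195
(5) 1647195|_7 = 2·7^7 + 2·7^2 + 7 + 4 ↦ 2·8^8 + 2·8^2 + 8 + 4|_8 = 33554572 ⇒ 33554571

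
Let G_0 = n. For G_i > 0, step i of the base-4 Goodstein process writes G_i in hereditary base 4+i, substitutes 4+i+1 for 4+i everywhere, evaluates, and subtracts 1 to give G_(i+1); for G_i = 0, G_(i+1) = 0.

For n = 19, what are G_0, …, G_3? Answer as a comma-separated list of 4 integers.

i=0: 19 = 4^2 + 3 (b=4); 4→5: 5^2 + 3 = 28; 28−1 = 27
i=1: 27 = 5^2 + 2 (b=5); 5→6: 6^2 + 2 = 38; 38−1 = 37
i=2: 37 = 6^2 + 1 (b=6); 6→7: 7^2 + 1 = 50; 50−1 = 49

19, 27, 37, 49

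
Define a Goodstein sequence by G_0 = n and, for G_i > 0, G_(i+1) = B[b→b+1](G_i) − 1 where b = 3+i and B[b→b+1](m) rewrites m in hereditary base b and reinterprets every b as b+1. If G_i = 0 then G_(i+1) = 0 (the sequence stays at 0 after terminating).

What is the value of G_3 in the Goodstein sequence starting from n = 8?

11

(0) 8|_3 = 2·3 + 2 ↦ 2·4 + 2|_4 = 10 ⇒ 9
(1) 9|_4 = 2·4 + 1 ↦ 2·5 + 1|_5 = 11 ⇒ 10
(2) 10|_5 = 2·5 ↦ 2·6|_6 = 12 ⇒ 11
(3) 11|_6 = 6 + 5 ↦ 7 + 5|_7 = 12 ⇒ 11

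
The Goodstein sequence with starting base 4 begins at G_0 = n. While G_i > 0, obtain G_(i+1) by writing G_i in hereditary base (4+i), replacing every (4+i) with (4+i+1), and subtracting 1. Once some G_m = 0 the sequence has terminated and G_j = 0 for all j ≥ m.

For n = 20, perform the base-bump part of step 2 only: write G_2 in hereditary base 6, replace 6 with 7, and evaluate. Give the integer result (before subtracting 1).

52

step 0: 20 = 4^2 + 4; sub 5 for 4: 5^2 + 5; = 30; G_1 = 30−1 = 29
step 1: 29 = 5^2 + 4; sub 6 for 5: 6^2 + 4; = 40; G_2 = 40−1 = 39
step 2: 39 = 6^2 + 3; sub 7 for 6: 7^2 + 3; = 52; G_3 = 52−1 = 51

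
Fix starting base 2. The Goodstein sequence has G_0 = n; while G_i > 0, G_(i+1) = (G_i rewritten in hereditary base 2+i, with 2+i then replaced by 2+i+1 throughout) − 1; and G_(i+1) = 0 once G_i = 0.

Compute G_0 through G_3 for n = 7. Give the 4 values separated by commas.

G_0 = 7. HB_2(7) = 2^2 + 2 + 1. Bump = 31. G_1 = 30.
G_1 = 30. HB_3(30) = 3^3 + 3. Bump = 260. G_2 = 259.
G_2 = 259. HB_4(259) = 4^4 + 3. Bump = 3128. G_3 = 3127.

7, 30, 259, 3127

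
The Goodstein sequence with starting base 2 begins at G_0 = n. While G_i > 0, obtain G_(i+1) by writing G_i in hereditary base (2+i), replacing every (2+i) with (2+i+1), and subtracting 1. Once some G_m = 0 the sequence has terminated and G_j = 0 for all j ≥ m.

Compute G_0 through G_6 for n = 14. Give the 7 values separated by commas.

14, 110, 1281, 18750, 326591, 5862840, 134404971

G_0 = 14. HB_2(14) = 2^(2 + 1) + 2^2 + 2. Bump = 111. G_1 = 110.
G_1 = 110. HB_3(110) = 3^(3 + 1) + 3^3 + 2. Bump = 1282. G_2 = 1281.
G_2 = 1281. HB_4(1281) = 4^(4 + 1) + 4^4 + 1. Bump = 18751. G_3 = 18750.
G_3 = 18750. HB_5(18750) = 5^(5 + 1) + 5^5. Bump = 326592. G_4 = 326591.
G_4 = 326591. HB_6(326591) = 6^(6 + 1) + 5·6^5 + 5·6^4 + 5·6^3 + 5·6^2 + 5·6 + 5. Bump = 5862841. G_5 = 5862840.
G_5 = 5862840. HB_7(5862840) = 7^(7 + 1) + 5·7^5 + 5·7^4 + 5·7^3 + 5·7^2 + 5·7 + 4. Bump = 134404972. G_6 = 134404971.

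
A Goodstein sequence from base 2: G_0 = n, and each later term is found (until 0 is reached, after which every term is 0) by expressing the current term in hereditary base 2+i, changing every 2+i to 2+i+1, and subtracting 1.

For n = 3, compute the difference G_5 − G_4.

-1

i=0: 3 = 2 + 1 (b=2); 2→3: 3 + 1 = 4; 4−1 = 3
i=1: 3 = 3 (b=3); 3→4: 4 = 4; 4−1 = 3
i=2: 3 = 3 (b=4); 4→5: 3 = 3; 3−1 = 2
i=3: 2 = 2 (b=5); 5→6: 2 = 2; 2−1 = 1
i=4: 1 = 1 (b=6); 6→7: 1 = 1; 1−1 = 0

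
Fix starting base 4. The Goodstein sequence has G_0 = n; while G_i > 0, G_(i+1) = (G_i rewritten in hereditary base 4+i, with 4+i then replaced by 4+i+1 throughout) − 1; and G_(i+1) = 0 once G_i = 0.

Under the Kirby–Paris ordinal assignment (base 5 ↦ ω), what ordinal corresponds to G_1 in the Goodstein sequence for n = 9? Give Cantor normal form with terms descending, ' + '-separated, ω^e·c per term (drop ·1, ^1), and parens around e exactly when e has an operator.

ω·2

base 4: 9 = 2·4 + 1; at 5: 2·5 + 1 = 11; next = 10
base 5: 10 = 2·5; at 6: 2·6 = 12; next = 11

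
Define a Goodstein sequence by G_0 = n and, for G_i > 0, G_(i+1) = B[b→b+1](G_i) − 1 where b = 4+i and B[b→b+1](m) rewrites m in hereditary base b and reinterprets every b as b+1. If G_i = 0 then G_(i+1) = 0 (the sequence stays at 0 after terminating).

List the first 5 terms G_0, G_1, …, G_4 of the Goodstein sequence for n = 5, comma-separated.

step 0: 5 = 4 + 1; sub 5 for 4: 5 + 1; = 6; G_1 = 6−1 = 5
step 1: 5 = 5; sub 6 for 5: 6; = 6; G_2 = 6−1 = 5
step 2: 5 = 5; sub 7 for 6: 5; = 5; G_3 = 5−1 = 4
step 3: 4 = 4; sub 8 for 7: 4; = 4; G_4 = 4−1 = 3

5, 5, 5, 4, 3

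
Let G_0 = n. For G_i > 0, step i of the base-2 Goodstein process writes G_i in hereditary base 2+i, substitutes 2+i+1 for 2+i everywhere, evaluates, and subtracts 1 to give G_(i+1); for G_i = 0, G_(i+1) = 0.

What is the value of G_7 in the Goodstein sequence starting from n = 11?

2749609302

G_0 = 11. HB_2(11) = 2^(2 + 1) + 2 + 1. Bump = 85. G_1 = 84.
G_1 = 84. HB_3(84) = 3^(3 + 1) + 3. Bump = 1028. G_2 = 1027.
G_2 = 1027. HB_4(1027) = 4^(4 + 1) + 3. Bump = 15628. G_3 = 15627.
G_3 = 15627. HB_5(15627) = 5^(5 + 1) + 2. Bump = 279938. G_4 = 279937.
G_4 = 279937. HB_6(279937) = 6^(6 + 1) + 1. Bump = 5764802. G_5 = 5764801.
G_5 = 5764801. HB_7(5764801) = 7^(7 + 1). Bump = 134217728. G_6 = 134217727.
G_6 = 134217727. HB_8(134217727) = 7·8^8 + 7·8^7 + 7·8^6 + 7·8^5 + 7·8^4 + 7·8^3 + 7·8^2 + 7·8 + 7. Bump = 2749609303. G_7 = 2749609302.
G_7 = 2749609302. HB_9(2749609302) = 7·9^9 + 7·9^7 + 7·9^6 + 7·9^5 + 7·9^4 + 7·9^3 + 7·9^2 + 7·9 + 6. Bump = 70077777776. G_8 = 70077777775.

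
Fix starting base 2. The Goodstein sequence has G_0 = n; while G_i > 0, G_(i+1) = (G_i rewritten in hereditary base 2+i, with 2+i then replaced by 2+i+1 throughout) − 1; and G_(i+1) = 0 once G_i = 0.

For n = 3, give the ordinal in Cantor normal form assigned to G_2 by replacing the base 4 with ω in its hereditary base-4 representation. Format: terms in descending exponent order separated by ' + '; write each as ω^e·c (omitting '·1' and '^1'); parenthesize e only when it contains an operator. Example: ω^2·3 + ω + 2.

3

[0] 3 ≡ 2 + 1 (base 2). Lift 3: 4. −1: 3.
[1] 3 ≡ 3 (base 3). Lift 4: 4. −1: 3.
[2] 3 ≡ 3 (base 4). Lift 5: 3. −1: 2.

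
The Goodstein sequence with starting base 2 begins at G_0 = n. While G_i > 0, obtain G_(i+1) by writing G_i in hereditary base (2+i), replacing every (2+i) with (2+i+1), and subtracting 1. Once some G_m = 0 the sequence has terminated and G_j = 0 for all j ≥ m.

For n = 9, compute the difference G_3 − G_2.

8819

G_0 = 9. HB_2(9) = 2^(2 + 1) + 1. Bump = 82. G_1 = 81.
G_1 = 81. HB_3(81) = 3^(3 + 1). Bump = 1024. G_2 = 1023.
G_2 = 1023. HB_4(1023) = 3·4^4 + 3·4^3 + 3·4^2 + 3·4 + 3. Bump = 9843. G_3 = 9842.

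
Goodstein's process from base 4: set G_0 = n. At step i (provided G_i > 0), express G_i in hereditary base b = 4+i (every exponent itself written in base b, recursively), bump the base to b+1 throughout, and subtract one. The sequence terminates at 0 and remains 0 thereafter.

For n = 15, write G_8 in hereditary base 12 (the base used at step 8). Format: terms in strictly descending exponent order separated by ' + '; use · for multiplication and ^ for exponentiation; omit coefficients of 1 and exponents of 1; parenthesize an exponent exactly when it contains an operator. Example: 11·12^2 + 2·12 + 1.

step 0: 15 = 3·4 + 3; sub 5 for 4: 3·5 + 3; = 18; G_1 = 18−1 = 17
step 1: 17 = 3·5 + 2; sub 6 for 5: 3·6 + 2; = 20; G_2 = 20−1 = 19
step 2: 19 = 3·6 + 1; sub 7 for 6: 3·7 + 1; = 22; G_3 = 22−1 = 21
step 3: 21 = 3·7; sub 8 for 7: 3·8; = 24; G_4 = 24−1 = 23
step 4: 23 = 2·8 + 7; sub 9 for 8: 2·9 + 7; = 25; G_5 = 25−1 = 24
step 5: 24 = 2·9 + 6; sub 10 for 9: 2·10 + 6; = 26; G_6 = 26−1 = 25
step 6: 25 = 2·10 + 5; sub 11 for 10: 2·11 + 5; = 27; G_7 = 27−1 = 26
step 7: 26 = 2·11 + 4; sub 12 for 11: 2·12 + 4; = 28; G_8 = 28−1 = 27

2·12 + 3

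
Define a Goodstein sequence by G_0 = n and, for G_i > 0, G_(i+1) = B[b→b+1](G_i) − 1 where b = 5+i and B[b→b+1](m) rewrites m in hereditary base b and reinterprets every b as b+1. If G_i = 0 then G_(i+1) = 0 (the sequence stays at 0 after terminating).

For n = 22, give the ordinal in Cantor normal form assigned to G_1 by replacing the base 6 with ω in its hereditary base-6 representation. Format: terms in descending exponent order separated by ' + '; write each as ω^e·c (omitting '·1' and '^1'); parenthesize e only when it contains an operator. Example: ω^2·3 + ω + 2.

ω·4 + 1

(0) 22|_5 = 4·5 + 2 ↦ 4·6 + 2|_6 = 26 ⇒ 25
(1) 25|_6 = 4·6 + 1 ↦ 4·7 + 1|_7 = 29 ⇒ 28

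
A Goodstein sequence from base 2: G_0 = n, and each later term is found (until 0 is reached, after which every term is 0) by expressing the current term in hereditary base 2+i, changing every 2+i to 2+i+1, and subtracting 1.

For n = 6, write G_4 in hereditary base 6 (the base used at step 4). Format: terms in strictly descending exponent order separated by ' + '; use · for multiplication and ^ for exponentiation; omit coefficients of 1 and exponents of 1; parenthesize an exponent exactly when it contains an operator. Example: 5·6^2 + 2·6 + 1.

5·6^5 + 5·6^4 + 5·6^3 + 5·6^2 + 5·6 + 5

base 2: 6 = 2^2 + 2; at 3: 3^3 + 3 = 30; next = 29
base 3: 29 = 3^3 + 2; at 4: 4^4 + 2 = 258; next = 257
base 4: 257 = 4^4 + 1; at 5: 5^5 + 1 = 3126; next = 3125
base 5: 3125 = 5^5; at 6: 6^6 = 46656; next = 46655
base 6: 46655 = 5·6^5 + 5·6^4 + 5·6^3 + 5·6^2 + 5·6 + 5; at 7: 5·7^5 + 5·7^4 + 5·7^3 + 5·7^2 + 5·7 + 5 = 98040; next = 98039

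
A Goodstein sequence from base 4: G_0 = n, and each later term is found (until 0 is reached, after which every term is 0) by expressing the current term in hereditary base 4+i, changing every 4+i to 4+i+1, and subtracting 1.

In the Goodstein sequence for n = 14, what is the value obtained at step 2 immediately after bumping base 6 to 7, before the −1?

21

[0] 14 ≡ 3·4 + 2 (base 4). Lift 5: 17. −1: 16.
[1] 16 ≡ 3·5 + 1 (base 5). Lift 6: 19. −1: 18.
[2] 18 ≡ 3·6 (base 6). Lift 7: 21. −1: 20.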